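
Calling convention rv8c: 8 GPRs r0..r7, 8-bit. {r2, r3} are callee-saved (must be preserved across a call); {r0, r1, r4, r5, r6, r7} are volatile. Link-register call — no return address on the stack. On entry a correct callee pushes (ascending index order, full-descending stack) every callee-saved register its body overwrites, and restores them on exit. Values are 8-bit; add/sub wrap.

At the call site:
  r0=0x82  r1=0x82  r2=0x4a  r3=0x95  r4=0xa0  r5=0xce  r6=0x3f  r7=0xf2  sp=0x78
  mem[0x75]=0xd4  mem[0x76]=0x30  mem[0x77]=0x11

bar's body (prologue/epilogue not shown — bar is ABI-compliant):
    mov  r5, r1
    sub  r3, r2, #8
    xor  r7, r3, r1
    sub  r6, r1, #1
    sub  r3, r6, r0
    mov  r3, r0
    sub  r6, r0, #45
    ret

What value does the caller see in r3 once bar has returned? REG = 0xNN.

REG = 0x95

prologue: push r3 → mem[0x77]=0x95, sp=0x77
body[0] mov  r5, r1 → r5=0x82
body[1] sub  r3, r2, #8 → r3=0x42
body[2] xor  r7, r3, r1 → r7=0xc0
body[3] sub  r6, r1, #1 → r6=0x81
body[4] sub  r3, r6, r0 → r3=0xff
body[5] mov  r3, r0 → r3=0x82
body[6] sub  r6, r0, #45 → r6=0x55
epilogue: pop r3=0x95, sp=0x78
r3 is callee-saved → restored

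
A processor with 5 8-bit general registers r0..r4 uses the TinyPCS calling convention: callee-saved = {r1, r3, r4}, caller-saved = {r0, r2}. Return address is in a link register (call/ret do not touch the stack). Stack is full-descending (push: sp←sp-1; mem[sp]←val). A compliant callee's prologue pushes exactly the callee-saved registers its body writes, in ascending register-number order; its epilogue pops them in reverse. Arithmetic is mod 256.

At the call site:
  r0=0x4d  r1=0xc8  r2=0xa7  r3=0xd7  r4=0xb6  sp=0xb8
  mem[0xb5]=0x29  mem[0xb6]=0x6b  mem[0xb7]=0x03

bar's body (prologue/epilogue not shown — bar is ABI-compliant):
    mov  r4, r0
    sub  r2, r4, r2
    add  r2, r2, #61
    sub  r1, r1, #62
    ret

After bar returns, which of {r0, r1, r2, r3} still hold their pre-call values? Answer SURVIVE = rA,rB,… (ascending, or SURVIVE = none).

prologue: push r1 → mem[0xb7]=0xc8, sp=0xb7
prologue: push r4 → mem[0xb6]=0xb6, sp=0xb6
body[0] mov  r4, r0 → r4=0x4d
body[1] sub  r2, r4, r2 → r2=0xa6
body[2] add  r2, r2, #61 → r2=0xe3
body[3] sub  r1, r1, #62 → r1=0x8a
epilogue: pop r4=0xb6, sp=0xb7
epilogue: pop r1=0xc8, sp=0xb8
r0: caller-saved, written=False
r1: callee-saved, written=True
r2: caller-saved, written=True
r3: callee-saved, written=False

SURVIVE = r0,r1,r3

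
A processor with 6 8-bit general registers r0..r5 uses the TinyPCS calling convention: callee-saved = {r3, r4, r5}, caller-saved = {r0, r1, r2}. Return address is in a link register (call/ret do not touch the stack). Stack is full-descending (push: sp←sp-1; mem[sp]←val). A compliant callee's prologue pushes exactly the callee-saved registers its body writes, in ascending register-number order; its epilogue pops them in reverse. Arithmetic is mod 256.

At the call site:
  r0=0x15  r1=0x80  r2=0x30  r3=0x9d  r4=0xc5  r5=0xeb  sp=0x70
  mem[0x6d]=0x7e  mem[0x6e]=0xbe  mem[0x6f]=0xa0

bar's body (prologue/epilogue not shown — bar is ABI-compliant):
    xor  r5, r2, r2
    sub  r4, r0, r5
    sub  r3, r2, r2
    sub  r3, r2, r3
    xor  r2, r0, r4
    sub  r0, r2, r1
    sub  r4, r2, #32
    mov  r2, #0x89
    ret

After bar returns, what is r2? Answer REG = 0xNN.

prologue: push r3 → mem[0x6f]=0x9d, sp=0x6f
prologue: push r4 → mem[0x6e]=0xc5, sp=0x6e
prologue: push r5 → mem[0x6d]=0xeb, sp=0x6d
body[0] xor  r5, r2, r2 → r5=0x00
body[1] sub  r4, r0, r5 → r4=0x15
body[2] sub  r3, r2, r2 → r3=0x00
body[3] sub  r3, r2, r3 → r3=0x30
body[4] xor  r2, r0, r4 → r2=0x00
body[5] sub  r0, r2, r1 → r0=0x80
body[6] sub  r4, r2, #32 → r4=0xe0
body[7] mov  r2, #0x89 → r2=0x89
epilogue: pop r5=0xeb, sp=0x6e
epilogue: pop r4=0xc5, sp=0x6f
epilogue: pop r3=0x9d, sp=0x70
r2 is caller-saved → body value

REG = 0x89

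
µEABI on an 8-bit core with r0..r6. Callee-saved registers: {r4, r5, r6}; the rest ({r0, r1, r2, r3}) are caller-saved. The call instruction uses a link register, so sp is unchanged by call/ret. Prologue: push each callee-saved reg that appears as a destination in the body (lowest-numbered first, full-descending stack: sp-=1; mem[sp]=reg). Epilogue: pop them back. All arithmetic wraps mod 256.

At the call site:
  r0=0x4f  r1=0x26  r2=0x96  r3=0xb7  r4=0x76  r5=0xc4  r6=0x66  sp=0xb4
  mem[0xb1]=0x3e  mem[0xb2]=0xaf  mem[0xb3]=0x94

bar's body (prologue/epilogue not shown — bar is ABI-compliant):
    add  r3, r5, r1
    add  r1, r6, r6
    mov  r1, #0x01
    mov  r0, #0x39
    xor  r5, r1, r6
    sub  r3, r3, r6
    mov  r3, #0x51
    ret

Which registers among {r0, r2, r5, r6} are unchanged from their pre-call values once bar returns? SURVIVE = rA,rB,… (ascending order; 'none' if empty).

prologue: push r5 → mem[0xb3]=0xc4, sp=0xb3
body[0] add  r3, r5, r1 → r3=0xea
body[1] add  r1, r6, r6 → r1=0xcc
body[2] mov  r1, #0x01 → r1=0x01
body[3] mov  r0, #0x39 → r0=0x39
body[4] xor  r5, r1, r6 → r5=0x67
body[5] sub  r3, r3, r6 → r3=0x84
body[6] mov  r3, #0x51 → r3=0x51
epilogue: pop r5=0xc4, sp=0xb4
r0: caller-saved, written=True
r2: caller-saved, written=False
r5: callee-saved, written=True
r6: callee-saved, written=False

SURVIVE = r2,r5,r6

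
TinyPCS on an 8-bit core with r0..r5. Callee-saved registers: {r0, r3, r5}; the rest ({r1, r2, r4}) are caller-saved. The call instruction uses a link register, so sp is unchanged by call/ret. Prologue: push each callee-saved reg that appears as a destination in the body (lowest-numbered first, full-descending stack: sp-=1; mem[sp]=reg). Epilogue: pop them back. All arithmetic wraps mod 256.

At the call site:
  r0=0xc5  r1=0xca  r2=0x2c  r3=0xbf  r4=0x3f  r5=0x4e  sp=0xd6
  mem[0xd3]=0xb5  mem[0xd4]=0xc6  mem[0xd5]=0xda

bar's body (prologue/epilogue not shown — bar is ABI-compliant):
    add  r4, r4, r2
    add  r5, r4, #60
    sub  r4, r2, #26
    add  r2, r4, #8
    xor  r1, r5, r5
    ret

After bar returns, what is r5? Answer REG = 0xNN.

REG = 0x4e

prologue: push r5 → mem[0xd5]=0x4e, sp=0xd5
body[0] add  r4, r4, r2 → r4=0x6b
body[1] add  r5, r4, #60 → r5=0xa7
body[2] sub  r4, r2, #26 → r4=0x12
body[3] add  r2, r4, #8 → r2=0x1a
body[4] xor  r1, r5, r5 → r1=0x00
epilogue: pop r5=0x4e, sp=0xd6
r5 is callee-saved → restored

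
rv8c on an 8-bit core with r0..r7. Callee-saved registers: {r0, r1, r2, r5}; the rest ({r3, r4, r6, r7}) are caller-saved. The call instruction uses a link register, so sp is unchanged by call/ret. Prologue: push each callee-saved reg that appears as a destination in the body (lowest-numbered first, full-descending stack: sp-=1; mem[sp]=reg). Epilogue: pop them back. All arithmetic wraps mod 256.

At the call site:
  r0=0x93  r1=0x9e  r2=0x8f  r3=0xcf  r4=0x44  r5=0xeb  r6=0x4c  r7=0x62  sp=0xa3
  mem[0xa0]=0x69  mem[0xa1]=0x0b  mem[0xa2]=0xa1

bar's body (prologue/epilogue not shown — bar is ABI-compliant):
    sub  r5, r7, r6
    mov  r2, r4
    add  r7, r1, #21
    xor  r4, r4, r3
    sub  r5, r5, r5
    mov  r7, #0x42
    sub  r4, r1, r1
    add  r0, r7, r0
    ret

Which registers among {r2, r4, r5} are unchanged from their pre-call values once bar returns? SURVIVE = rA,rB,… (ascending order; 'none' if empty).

prologue: push r0 → mem[0xa2]=0x93, sp=0xa2
prologue: push r2 → mem[0xa1]=0x8f, sp=0xa1
prologue: push r5 → mem[0xa0]=0xeb, sp=0xa0
body[0] sub  r5, r7, r6 → r5=0x16
body[1] mov  r2, r4 → r2=0x44
body[2] add  r7, r1, #21 → r7=0xb3
body[3] xor  r4, r4, r3 → r4=0x8b
body[4] sub  r5, r5, r5 → r5=0x00
body[5] mov  r7, #0x42 → r7=0x42
body[6] sub  r4, r1, r1 → r4=0x00
body[7] add  r0, r7, r0 → r0=0xd5
epilogue: pop r5=0xeb, sp=0xa1
epilogue: pop r2=0x8f, sp=0xa2
epilogue: pop r0=0x93, sp=0xa3
r2: callee-saved, written=True
r4: caller-saved, written=True
r5: callee-saved, written=True

SURVIVE = r2,r5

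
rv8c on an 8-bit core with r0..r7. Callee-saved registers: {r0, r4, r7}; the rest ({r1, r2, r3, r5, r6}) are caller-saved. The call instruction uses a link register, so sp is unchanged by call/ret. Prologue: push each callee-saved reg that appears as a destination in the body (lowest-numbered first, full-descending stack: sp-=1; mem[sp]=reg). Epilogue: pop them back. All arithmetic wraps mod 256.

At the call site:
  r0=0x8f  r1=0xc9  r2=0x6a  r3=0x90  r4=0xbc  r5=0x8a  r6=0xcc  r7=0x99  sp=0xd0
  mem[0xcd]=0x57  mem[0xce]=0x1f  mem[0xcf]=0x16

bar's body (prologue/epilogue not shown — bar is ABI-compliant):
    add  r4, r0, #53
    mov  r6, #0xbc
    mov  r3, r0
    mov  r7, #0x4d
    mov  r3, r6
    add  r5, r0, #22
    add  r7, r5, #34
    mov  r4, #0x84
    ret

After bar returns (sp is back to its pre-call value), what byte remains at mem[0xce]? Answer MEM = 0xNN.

prologue: push r4 -> mem[0xcf]=0xbc, sp=0xcf
prologue: push r7 -> mem[0xce]=0x99, sp=0xce
body[0] add  r4, r0, #53 -> r4=0xc4
body[1] mov  r6, #0xbc -> r6=0xbc
body[2] mov  r3, r0 -> r3=0x8f
body[3] mov  r7, #0x4d -> r7=0x4d
body[4] mov  r3, r6 -> r3=0xbc
body[5] add  r5, r0, #22 -> r5=0xa5
body[6] add  r7, r5, #34 -> r7=0xc7
body[7] mov  r4, #0x84 -> r4=0x84
epilogue: pop r7=0x99, sp=0xcf
epilogue: pop r4=0xbc, sp=0xd0
prologue pushed ['r4', 'r7'] at ['0xcf', '0xce']

MEM = 0x99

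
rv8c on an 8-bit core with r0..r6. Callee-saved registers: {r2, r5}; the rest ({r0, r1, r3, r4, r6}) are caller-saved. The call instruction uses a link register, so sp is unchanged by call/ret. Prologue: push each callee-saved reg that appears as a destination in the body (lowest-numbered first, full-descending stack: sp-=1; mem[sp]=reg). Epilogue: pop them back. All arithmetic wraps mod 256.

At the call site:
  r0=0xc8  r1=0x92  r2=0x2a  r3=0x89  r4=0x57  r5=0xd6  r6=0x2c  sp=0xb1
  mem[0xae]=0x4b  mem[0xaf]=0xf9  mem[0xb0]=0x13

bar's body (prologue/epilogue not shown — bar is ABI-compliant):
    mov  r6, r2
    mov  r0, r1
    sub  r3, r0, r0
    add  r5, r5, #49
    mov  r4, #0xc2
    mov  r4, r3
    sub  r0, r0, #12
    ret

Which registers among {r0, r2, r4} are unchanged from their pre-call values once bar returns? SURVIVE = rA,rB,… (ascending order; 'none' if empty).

SURVIVE = r2

prologue: push r5 → mem[0xb0]=0xd6, sp=0xb0
body[0] mov  r6, r2 → r6=0x2a
body[1] mov  r0, r1 → r0=0x92
body[2] sub  r3, r0, r0 → r3=0x00
body[3] add  r5, r5, #49 → r5=0x07
body[4] mov  r4, #0xc2 → r4=0xc2
body[5] mov  r4, r3 → r4=0x00
body[6] sub  r0, r0, #12 → r0=0x86
epilogue: pop r5=0xd6, sp=0xb1
r0: caller-saved, written=True
r2: callee-saved, written=False
r4: caller-saved, written=True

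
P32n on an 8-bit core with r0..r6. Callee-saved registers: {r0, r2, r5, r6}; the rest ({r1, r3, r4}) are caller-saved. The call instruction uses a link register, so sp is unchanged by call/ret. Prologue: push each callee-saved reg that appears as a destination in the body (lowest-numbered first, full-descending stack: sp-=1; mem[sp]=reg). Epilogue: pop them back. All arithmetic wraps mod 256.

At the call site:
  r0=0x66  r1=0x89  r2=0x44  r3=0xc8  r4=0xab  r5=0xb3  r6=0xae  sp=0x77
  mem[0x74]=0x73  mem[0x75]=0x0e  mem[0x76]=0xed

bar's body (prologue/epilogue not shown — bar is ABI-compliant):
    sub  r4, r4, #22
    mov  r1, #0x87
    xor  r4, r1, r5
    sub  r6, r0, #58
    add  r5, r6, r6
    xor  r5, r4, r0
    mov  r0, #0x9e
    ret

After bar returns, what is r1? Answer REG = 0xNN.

prologue: push r0 -> mem[0x76]=0x66, sp=0x76
prologue: push r5 -> mem[0x75]=0xb3, sp=0x75
prologue: push r6 -> mem[0x74]=0xae, sp=0x74
body[0] sub  r4, r4, #22 -> r4=0x95
body[1] mov  r1, #0x87 -> r1=0x87
body[2] xor  r4, r1, r5 -> r4=0x34
body[3] sub  r6, r0, #58 -> r6=0x2c
body[4] add  r5, r6, r6 -> r5=0x58
body[5] xor  r5, r4, r0 -> r5=0x52
body[6] mov  r0, #0x9e -> r0=0x9e
epilogue: pop r6=0xae, sp=0x75
epilogue: pop r5=0xb3, sp=0x76
epilogue: pop r0=0x66, sp=0x77
r1 is caller-saved -> body value

REG = 0x87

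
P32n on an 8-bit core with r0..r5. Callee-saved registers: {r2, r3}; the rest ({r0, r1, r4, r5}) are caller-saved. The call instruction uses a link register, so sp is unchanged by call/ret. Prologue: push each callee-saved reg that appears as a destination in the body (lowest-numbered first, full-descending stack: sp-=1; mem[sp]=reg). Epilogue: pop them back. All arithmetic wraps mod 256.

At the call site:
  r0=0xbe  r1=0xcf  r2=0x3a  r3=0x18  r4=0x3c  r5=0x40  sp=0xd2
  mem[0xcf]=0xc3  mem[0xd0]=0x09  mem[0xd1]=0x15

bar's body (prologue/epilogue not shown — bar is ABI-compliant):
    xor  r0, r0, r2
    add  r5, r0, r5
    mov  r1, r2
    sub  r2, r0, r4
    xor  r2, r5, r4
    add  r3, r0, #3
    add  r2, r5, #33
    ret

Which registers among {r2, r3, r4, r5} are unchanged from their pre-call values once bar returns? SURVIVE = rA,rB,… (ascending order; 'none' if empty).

SURVIVE = r2,r3,r4

prologue: push r2 -> mem[0xd1]=0x3a, sp=0xd1
prologue: push r3 -> mem[0xd0]=0x18, sp=0xd0
body[0] xor  r0, r0, r2 -> r0=0x84
body[1] add  r5, r0, r5 -> r5=0xc4
body[2] mov  r1, r2 -> r1=0x3a
body[3] sub  r2, r0, r4 -> r2=0x48
body[4] xor  r2, r5, r4 -> r2=0xf8
body[5] add  r3, r0, #3 -> r3=0x87
body[6] add  r2, r5, #33 -> r2=0xe5
epilogue: pop r3=0x18, sp=0xd1
epilogue: pop r2=0x3a, sp=0xd2
r2: callee-saved, written=True
r3: callee-saved, written=True
r4: caller-saved, written=False
r5: caller-saved, written=True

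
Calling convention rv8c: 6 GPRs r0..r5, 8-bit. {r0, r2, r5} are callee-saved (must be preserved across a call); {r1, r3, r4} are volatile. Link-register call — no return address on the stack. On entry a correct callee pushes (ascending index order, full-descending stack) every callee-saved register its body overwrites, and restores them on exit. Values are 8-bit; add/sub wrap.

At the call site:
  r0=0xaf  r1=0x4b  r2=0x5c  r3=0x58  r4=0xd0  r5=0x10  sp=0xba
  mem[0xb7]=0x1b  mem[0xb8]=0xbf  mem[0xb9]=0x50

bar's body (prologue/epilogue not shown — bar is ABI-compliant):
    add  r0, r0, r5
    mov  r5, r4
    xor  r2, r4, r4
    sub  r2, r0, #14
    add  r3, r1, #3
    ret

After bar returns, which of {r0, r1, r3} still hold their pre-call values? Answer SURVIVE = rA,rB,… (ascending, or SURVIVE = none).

SURVIVE = r0,r1

prologue: push r0 -> mem[0xb9]=0xaf, sp=0xb9
prologue: push r2 -> mem[0xb8]=0x5c, sp=0xb8
prologue: push r5 -> mem[0xb7]=0x10, sp=0xb7
body[0] add  r0, r0, r5 -> r0=0xbf
body[1] mov  r5, r4 -> r5=0xd0
body[2] xor  r2, r4, r4 -> r2=0x00
body[3] sub  r2, r0, #14 -> r2=0xb1
body[4] add  r3, r1, #3 -> r3=0x4e
epilogue: pop r5=0x10, sp=0xb8
epilogue: pop r2=0x5c, sp=0xb9
epilogue: pop r0=0xaf, sp=0xba
r0: callee-saved, written=True
r1: caller-saved, written=False
r3: caller-saved, written=True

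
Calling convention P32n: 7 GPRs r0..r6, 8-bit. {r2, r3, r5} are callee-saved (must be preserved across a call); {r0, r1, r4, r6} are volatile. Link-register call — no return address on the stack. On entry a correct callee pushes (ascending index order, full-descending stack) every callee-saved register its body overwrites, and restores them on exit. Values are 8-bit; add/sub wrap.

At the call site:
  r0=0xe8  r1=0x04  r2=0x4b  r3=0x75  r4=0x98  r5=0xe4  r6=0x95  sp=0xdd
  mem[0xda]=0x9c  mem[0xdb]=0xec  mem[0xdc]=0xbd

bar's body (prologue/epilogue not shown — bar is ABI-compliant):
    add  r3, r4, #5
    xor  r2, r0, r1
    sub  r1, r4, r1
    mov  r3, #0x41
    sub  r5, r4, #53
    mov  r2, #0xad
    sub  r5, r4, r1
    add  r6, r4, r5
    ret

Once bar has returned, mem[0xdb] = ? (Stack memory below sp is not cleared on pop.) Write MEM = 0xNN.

MEM = 0x75

prologue: push r2 → mem[0xdc]=0x4b, sp=0xdc
prologue: push r3 → mem[0xdb]=0x75, sp=0xdb
prologue: push r5 → mem[0xda]=0xe4, sp=0xda
body[0] add  r3, r4, #5 → r3=0x9d
body[1] xor  r2, r0, r1 → r2=0xec
body[2] sub  r1, r4, r1 → r1=0x94
body[3] mov  r3, #0x41 → r3=0x41
body[4] sub  r5, r4, #53 → r5=0x63
body[5] mov  r2, #0xad → r2=0xad
body[6] sub  r5, r4, r1 → r5=0x04
body[7] add  r6, r4, r5 → r6=0x9c
epilogue: pop r5=0xe4, sp=0xdb
epilogue: pop r3=0x75, sp=0xdc
epilogue: pop r2=0x4b, sp=0xdd
prologue pushed ['r2', 'r3', 'r5'] at ['0xdc', '0xdb', '0xda']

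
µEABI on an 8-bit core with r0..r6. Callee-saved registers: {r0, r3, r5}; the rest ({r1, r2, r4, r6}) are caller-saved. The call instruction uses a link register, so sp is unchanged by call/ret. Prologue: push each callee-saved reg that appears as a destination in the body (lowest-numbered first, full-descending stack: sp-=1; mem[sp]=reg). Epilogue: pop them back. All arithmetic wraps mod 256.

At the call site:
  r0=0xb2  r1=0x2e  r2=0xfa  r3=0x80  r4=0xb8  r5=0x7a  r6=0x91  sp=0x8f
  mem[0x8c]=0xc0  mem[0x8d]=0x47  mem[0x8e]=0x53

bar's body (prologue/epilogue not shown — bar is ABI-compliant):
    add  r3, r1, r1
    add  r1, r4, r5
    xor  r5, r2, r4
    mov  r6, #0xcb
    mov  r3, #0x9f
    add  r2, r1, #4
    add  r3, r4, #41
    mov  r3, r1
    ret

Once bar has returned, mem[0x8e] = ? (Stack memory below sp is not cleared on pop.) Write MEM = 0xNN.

MEM = 0x80

prologue: push r3 -> mem[0x8e]=0x80, sp=0x8e
prologue: push r5 -> mem[0x8d]=0x7a, sp=0x8d
body[0] add  r3, r1, r1 -> r3=0x5c
body[1] add  r1, r4, r5 -> r1=0x32
body[2] xor  r5, r2, r4 -> r5=0x42
body[3] mov  r6, #0xcb -> r6=0xcb
body[4] mov  r3, #0x9f -> r3=0x9f
body[5] add  r2, r1, #4 -> r2=0x36
body[6] add  r3, r4, #41 -> r3=0xe1
body[7] mov  r3, r1 -> r3=0x32
epilogue: pop r5=0x7a, sp=0x8e
epilogue: pop r3=0x80, sp=0x8f
prologue pushed ['r3', 'r5'] at ['0x8e', '0x8d']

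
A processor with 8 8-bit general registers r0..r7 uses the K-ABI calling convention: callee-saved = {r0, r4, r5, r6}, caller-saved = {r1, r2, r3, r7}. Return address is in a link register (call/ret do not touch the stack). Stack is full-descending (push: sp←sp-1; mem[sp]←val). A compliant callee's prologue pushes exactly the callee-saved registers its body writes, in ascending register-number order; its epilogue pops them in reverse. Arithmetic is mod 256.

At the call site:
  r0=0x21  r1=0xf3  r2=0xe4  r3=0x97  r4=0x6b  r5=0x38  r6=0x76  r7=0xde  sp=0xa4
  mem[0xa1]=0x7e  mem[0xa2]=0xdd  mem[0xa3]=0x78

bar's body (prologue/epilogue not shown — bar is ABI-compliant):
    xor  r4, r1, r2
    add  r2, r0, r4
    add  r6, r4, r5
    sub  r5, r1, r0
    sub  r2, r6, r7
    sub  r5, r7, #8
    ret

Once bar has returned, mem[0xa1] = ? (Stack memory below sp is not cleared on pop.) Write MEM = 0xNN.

prologue: push r4 → mem[0xa3]=0x6b, sp=0xa3
prologue: push r5 → mem[0xa2]=0x38, sp=0xa2
prologue: push r6 → mem[0xa1]=0x76, sp=0xa1
body[0] xor  r4, r1, r2 → r4=0x17
body[1] add  r2, r0, r4 → r2=0x38
body[2] add  r6, r4, r5 → r6=0x4f
body[3] sub  r5, r1, r0 → r5=0xd2
body[4] sub  r2, r6, r7 → r2=0x71
body[5] sub  r5, r7, #8 → r5=0xd6
epilogue: pop r6=0x76, sp=0xa2
epilogue: pop r5=0x38, sp=0xa3
epilogue: pop r4=0x6b, sp=0xa4
prologue pushed ['r4', 'r5', 'r6'] at ['0xa3', '0xa2', '0xa1']

MEM = 0x76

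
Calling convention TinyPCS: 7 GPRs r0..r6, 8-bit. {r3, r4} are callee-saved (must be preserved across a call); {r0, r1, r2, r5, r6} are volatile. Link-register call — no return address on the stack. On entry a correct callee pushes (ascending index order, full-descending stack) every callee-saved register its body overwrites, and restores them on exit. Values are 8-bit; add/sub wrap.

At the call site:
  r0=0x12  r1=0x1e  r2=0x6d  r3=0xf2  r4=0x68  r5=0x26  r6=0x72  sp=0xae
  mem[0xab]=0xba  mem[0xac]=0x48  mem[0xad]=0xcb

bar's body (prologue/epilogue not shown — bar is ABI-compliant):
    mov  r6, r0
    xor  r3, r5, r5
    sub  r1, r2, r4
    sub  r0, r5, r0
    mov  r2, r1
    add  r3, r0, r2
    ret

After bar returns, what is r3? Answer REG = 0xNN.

prologue: push r3 -> mem[0xad]=0xf2, sp=0xad
body[0] mov  r6, r0 -> r6=0x12
body[1] xor  r3, r5, r5 -> r3=0x00
body[2] sub  r1, r2, r4 -> r1=0x05
body[3] sub  r0, r5, r0 -> r0=0x14
body[4] mov  r2, r1 -> r2=0x05
body[5] add  r3, r0, r2 -> r3=0x19
epilogue: pop r3=0xf2, sp=0xae
r3 is callee-saved -> restored

REG = 0xf2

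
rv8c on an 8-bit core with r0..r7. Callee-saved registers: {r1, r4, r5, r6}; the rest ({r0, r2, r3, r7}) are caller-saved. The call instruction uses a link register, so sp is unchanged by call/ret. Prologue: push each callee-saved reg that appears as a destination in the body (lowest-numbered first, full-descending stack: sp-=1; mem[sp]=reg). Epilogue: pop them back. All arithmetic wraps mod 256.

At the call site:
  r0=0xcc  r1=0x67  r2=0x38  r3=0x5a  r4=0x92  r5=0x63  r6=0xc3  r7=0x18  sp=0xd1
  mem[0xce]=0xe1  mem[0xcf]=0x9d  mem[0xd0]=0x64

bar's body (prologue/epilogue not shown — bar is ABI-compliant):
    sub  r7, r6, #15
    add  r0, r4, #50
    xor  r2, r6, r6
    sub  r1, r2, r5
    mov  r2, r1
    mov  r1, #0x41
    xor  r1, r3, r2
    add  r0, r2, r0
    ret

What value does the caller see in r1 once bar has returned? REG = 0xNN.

prologue: push r1 → mem[0xd0]=0x67, sp=0xd0
body[0] sub  r7, r6, #15 → r7=0xb4
body[1] add  r0, r4, #50 → r0=0xc4
body[2] xor  r2, r6, r6 → r2=0x00
body[3] sub  r1, r2, r5 → r1=0x9d
body[4] mov  r2, r1 → r2=0x9d
body[5] mov  r1, #0x41 → r1=0x41
body[6] xor  r1, r3, r2 → r1=0xc7
body[7] add  r0, r2, r0 → r0=0x61
epilogue: pop r1=0x67, sp=0xd1
r1 is callee-saved → restored

REG = 0x67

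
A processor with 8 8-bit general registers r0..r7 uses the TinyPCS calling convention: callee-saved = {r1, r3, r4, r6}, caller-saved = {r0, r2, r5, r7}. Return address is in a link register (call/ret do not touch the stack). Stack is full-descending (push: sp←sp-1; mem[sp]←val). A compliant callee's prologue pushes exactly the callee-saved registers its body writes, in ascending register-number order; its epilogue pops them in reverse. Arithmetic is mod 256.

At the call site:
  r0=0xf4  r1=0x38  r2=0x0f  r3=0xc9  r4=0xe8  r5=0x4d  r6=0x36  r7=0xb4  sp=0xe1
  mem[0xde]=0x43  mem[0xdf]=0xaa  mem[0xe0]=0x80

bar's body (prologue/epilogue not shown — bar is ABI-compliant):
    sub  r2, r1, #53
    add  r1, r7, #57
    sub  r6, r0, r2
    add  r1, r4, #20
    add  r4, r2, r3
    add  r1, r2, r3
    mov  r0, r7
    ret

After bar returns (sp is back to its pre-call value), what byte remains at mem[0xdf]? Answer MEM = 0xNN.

MEM = 0xe8

prologue: push r1 → mem[0xe0]=0x38, sp=0xe0
prologue: push r4 → mem[0xdf]=0xe8, sp=0xdf
prologue: push r6 → mem[0xde]=0x36, sp=0xde
body[0] sub  r2, r1, #53 → r2=0x03
body[1] add  r1, r7, #57 → r1=0xed
body[2] sub  r6, r0, r2 → r6=0xf1
body[3] add  r1, r4, #20 → r1=0xfc
body[4] add  r4, r2, r3 → r4=0xcc
body[5] add  r1, r2, r3 → r1=0xcc
body[6] mov  r0, r7 → r0=0xb4
epilogue: pop r6=0x36, sp=0xdf
epilogue: pop r4=0xe8, sp=0xe0
epilogue: pop r1=0x38, sp=0xe1
prologue pushed ['r1', 'r4', 'r6'] at ['0xe0', '0xdf', '0xde']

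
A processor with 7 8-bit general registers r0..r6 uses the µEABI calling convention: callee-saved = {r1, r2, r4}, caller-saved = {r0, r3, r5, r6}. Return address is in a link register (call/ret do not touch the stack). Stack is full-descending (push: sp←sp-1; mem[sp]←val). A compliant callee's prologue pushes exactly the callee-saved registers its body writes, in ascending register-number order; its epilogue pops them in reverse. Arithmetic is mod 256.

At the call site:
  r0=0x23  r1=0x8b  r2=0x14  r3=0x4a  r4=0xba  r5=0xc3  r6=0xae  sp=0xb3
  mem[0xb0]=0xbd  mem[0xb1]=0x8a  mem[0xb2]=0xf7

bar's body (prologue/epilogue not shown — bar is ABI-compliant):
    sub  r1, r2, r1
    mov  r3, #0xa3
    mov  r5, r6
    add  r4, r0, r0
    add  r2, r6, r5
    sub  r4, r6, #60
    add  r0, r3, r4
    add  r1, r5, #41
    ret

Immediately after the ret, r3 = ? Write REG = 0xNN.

REG = 0xa3

prologue: push r1 → mem[0xb2]=0x8b, sp=0xb2
prologue: push r2 → mem[0xb1]=0x14, sp=0xb1
prologue: push r4 → mem[0xb0]=0xba, sp=0xb0
body[0] sub  r1, r2, r1 → r1=0x89
body[1] mov  r3, #0xa3 → r3=0xa3
body[2] mov  r5, r6 → r5=0xae
body[3] add  r4, r0, r0 → r4=0x46
body[4] add  r2, r6, r5 → r2=0x5c
body[5] sub  r4, r6, #60 → r4=0x72
body[6] add  r0, r3, r4 → r0=0x15
body[7] add  r1, r5, #41 → r1=0xd7
epilogue: pop r4=0xba, sp=0xb1
epilogue: pop r2=0x14, sp=0xb2
epilogue: pop r1=0x8b, sp=0xb3
r3 is caller-saved → body value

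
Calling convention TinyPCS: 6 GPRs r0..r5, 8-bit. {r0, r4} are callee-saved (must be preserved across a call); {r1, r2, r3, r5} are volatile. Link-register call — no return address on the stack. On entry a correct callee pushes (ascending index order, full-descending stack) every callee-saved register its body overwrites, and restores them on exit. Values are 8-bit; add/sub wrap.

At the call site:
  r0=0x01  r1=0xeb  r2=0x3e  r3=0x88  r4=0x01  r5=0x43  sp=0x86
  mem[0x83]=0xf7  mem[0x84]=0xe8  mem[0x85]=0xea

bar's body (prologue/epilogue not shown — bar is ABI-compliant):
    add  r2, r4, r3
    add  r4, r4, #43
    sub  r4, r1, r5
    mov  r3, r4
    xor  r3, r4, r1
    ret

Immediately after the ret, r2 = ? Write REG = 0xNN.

REG = 0x89

prologue: push r4 -> mem[0x85]=0x01, sp=0x85
body[0] add  r2, r4, r3 -> r2=0x89
body[1] add  r4, r4, #43 -> r4=0x2c
body[2] sub  r4, r1, r5 -> r4=0xa8
body[3] mov  r3, r4 -> r3=0xa8
body[4] xor  r3, r4, r1 -> r3=0x43
epilogue: pop r4=0x01, sp=0x86
r2 is caller-saved -> body value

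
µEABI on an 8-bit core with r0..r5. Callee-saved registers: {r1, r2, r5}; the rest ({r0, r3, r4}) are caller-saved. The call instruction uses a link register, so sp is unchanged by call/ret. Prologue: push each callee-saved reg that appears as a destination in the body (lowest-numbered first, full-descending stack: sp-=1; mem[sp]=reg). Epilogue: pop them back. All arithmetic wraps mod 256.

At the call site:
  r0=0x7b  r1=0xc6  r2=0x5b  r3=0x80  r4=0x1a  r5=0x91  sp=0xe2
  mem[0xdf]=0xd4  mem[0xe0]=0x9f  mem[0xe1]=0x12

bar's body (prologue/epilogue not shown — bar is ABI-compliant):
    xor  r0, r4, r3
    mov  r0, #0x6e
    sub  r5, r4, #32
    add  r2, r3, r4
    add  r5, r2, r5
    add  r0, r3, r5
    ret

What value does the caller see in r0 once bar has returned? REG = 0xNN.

prologue: push r2 -> mem[0xe1]=0x5b, sp=0xe1
prologue: push r5 -> mem[0xe0]=0x91, sp=0xe0
body[0] xor  r0, r4, r3 -> r0=0x9a
body[1] mov  r0, #0x6e -> r0=0x6e
body[2] sub  r5, r4, #32 -> r5=0xfa
body[3] add  r2, r3, r4 -> r2=0x9a
body[4] add  r5, r2, r5 -> r5=0x94
body[5] add  r0, r3, r5 -> r0=0x14
epilogue: pop r5=0x91, sp=0xe1
epilogue: pop r2=0x5b, sp=0xe2
r0 is caller-saved -> body value

REG = 0x14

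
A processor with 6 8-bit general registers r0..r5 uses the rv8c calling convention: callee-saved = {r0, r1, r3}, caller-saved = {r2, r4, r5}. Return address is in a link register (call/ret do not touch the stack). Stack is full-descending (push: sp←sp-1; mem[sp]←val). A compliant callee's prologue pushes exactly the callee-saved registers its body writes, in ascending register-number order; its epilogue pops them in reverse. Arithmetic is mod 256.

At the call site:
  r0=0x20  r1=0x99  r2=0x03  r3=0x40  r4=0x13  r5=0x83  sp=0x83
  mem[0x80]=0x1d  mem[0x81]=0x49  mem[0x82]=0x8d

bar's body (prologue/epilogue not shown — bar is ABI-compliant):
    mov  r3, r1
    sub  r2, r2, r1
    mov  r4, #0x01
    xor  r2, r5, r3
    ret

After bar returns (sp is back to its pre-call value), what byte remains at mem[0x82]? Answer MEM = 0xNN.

MEM = 0x40

prologue: push r3 → mem[0x82]=0x40, sp=0x82
body[0] mov  r3, r1 → r3=0x99
body[1] sub  r2, r2, r1 → r2=0x6a
body[2] mov  r4, #0x01 → r4=0x01
body[3] xor  r2, r5, r3 → r2=0x1a
epilogue: pop r3=0x40, sp=0x83
prologue pushed ['r3'] at ['0x82']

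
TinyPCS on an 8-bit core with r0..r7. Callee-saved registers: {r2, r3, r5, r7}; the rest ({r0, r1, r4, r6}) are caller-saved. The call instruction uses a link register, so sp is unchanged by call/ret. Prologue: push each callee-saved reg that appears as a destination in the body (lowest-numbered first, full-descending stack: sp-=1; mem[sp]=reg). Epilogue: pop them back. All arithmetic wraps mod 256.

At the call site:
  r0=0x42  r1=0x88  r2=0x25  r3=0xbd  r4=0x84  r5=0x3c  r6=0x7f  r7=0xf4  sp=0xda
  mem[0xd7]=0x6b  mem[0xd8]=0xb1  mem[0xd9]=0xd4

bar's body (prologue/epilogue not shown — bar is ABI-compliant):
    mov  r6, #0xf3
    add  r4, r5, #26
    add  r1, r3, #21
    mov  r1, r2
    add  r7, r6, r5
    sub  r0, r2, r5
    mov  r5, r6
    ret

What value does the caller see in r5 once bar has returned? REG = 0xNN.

REG = 0x3c

prologue: push r5 → mem[0xd9]=0x3c, sp=0xd9
prologue: push r7 → mem[0xd8]=0xf4, sp=0xd8
body[0] mov  r6, #0xf3 → r6=0xf3
body[1] add  r4, r5, #26 → r4=0x56
body[2] add  r1, r3, #21 → r1=0xd2
body[3] mov  r1, r2 → r1=0x25
body[4] add  r7, r6, r5 → r7=0x2f
body[5] sub  r0, r2, r5 → r0=0xe9
body[6] mov  r5, r6 → r5=0xf3
epilogue: pop r7=0xf4, sp=0xd9
epilogue: pop r5=0x3c, sp=0xda
r5 is callee-saved → restored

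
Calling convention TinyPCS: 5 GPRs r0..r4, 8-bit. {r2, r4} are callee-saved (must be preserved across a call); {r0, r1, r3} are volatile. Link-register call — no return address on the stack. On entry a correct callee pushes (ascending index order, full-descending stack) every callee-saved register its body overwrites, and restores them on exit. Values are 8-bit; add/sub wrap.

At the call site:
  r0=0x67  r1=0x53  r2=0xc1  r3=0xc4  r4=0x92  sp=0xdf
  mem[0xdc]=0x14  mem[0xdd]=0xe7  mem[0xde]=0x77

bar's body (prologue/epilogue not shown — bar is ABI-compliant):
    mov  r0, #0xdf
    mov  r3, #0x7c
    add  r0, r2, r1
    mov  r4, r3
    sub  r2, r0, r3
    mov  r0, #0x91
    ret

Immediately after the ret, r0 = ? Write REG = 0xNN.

REG = 0x91

prologue: push r2 -> mem[0xde]=0xc1, sp=0xde
prologue: push r4 -> mem[0xdd]=0x92, sp=0xdd
body[0] mov  r0, #0xdf -> r0=0xdf
body[1] mov  r3, #0x7c -> r3=0x7c
body[2] add  r0, r2, r1 -> r0=0x14
body[3] mov  r4, r3 -> r4=0x7c
body[4] sub  r2, r0, r3 -> r2=0x98
body[5] mov  r0, #0x91 -> r0=0x91
epilogue: pop r4=0x92, sp=0xde
epilogue: pop r2=0xc1, sp=0xdf
r0 is caller-saved -> body value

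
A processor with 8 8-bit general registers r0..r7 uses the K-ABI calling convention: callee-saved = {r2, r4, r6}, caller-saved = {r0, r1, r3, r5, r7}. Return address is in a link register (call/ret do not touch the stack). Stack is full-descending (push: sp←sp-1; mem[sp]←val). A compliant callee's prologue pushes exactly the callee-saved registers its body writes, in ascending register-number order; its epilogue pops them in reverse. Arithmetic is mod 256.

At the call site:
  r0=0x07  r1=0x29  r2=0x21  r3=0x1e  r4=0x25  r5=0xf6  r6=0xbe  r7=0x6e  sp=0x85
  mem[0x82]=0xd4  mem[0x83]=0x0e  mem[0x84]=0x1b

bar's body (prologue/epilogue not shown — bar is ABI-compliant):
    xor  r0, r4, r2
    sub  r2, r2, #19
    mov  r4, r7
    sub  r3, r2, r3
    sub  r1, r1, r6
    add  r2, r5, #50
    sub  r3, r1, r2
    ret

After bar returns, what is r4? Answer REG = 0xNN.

REG = 0x25

prologue: push r2 → mem[0x84]=0x21, sp=0x84
prologue: push r4 → mem[0x83]=0x25, sp=0x83
body[0] xor  r0, r4, r2 → r0=0x04
body[1] sub  r2, r2, #19 → r2=0x0e
body[2] mov  r4, r7 → r4=0x6e
body[3] sub  r3, r2, r3 → r3=0xf0
body[4] sub  r1, r1, r6 → r1=0x6b
body[5] add  r2, r5, #50 → r2=0x28
body[6] sub  r3, r1, r2 → r3=0x43
epilogue: pop r4=0x25, sp=0x84
epilogue: pop r2=0x21, sp=0x85
r4 is callee-saved → restored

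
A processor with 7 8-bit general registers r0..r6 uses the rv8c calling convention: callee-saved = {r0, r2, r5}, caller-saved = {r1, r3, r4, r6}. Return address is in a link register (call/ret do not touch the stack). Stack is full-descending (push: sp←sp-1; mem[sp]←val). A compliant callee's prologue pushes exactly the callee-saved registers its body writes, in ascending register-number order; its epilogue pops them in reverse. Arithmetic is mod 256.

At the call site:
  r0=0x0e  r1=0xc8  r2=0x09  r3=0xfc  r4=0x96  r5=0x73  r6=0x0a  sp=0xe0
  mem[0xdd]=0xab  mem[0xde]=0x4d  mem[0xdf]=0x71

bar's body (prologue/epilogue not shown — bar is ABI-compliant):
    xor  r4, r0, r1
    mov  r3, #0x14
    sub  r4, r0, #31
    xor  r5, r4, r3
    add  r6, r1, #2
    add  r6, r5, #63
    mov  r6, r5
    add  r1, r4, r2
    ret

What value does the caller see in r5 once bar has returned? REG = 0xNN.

REG = 0x73

prologue: push r5 → mem[0xdf]=0x73, sp=0xdf
body[0] xor  r4, r0, r1 → r4=0xc6
body[1] mov  r3, #0x14 → r3=0x14
body[2] sub  r4, r0, #31 → r4=0xef
body[3] xor  r5, r4, r3 → r5=0xfb
body[4] add  r6, r1, #2 → r6=0xca
body[5] add  r6, r5, #63 → r6=0x3a
body[6] mov  r6, r5 → r6=0xfb
body[7] add  r1, r4, r2 → r1=0xf8
epilogue: pop r5=0x73, sp=0xe0
r5 is callee-saved → restored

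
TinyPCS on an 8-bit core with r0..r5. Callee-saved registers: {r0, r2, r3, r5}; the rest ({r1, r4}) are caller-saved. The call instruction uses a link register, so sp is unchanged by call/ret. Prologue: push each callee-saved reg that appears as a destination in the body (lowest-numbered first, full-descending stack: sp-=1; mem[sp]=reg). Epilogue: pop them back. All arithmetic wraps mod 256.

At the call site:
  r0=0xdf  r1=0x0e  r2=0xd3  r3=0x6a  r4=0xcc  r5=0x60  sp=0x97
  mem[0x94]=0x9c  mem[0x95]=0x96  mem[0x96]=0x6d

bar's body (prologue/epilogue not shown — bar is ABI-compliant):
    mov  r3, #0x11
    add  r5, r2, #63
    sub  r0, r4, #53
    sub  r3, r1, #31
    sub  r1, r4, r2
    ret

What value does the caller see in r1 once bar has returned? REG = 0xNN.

REG = 0xf9

prologue: push r0 -> mem[0x96]=0xdf, sp=0x96
prologue: push r3 -> mem[0x95]=0x6a, sp=0x95
prologue: push r5 -> mem[0x94]=0x60, sp=0x94
body[0] mov  r3, #0x11 -> r3=0x11
body[1] add  r5, r2, #63 -> r5=0x12
body[2] sub  r0, r4, #53 -> r0=0x97
body[3] sub  r3, r1, #31 -> r3=0xef
body[4] sub  r1, r4, r2 -> r1=0xf9
epilogue: pop r5=0x60, sp=0x95
epilogue: pop r3=0x6a, sp=0x96
epilogue: pop r0=0xdf, sp=0x97
r1 is caller-saved -> body value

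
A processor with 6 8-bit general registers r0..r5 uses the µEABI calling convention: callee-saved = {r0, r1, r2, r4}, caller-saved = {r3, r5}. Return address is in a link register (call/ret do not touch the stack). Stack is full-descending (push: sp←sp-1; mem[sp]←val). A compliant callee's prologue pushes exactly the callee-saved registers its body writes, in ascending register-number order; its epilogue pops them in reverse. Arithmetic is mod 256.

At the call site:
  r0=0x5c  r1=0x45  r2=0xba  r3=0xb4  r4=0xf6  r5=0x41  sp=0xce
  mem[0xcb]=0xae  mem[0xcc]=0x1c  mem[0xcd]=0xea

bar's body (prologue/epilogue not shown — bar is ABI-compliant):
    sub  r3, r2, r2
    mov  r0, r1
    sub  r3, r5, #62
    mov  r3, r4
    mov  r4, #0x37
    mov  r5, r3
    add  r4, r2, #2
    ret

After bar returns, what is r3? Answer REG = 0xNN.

prologue: push r0 -> mem[0xcd]=0x5c, sp=0xcd
prologue: push r4 -> mem[0xcc]=0xf6, sp=0xcc
body[0] sub  r3, r2, r2 -> r3=0x00
body[1] mov  r0, r1 -> r0=0x45
body[2] sub  r3, r5, #62 -> r3=0x03
body[3] mov  r3, r4 -> r3=0xf6
body[4] mov  r4, #0x37 -> r4=0x37
body[5] mov  r5, r3 -> r5=0xf6
body[6] add  r4, r2, #2 -> r4=0xbc
epilogue: pop r4=0xf6, sp=0xcd
epilogue: pop r0=0x5c, sp=0xce
r3 is caller-saved -> body value

REG = 0xf6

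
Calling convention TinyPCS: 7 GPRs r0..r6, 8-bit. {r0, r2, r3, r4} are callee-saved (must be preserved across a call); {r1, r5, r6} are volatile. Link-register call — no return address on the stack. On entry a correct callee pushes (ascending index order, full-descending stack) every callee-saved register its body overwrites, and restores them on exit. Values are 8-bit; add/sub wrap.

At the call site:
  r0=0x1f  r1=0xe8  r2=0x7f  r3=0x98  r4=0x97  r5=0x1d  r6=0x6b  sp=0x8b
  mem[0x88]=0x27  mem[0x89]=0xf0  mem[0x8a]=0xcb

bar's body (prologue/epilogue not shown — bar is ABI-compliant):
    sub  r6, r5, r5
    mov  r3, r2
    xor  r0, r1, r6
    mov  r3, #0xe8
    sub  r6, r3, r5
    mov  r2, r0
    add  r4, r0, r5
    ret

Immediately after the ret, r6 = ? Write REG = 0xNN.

REG = 0xcb

prologue: push r0 -> mem[0x8a]=0x1f, sp=0x8a
prologue: push r2 -> mem[0x89]=0x7f, sp=0x89
prologue: push r3 -> mem[0x88]=0x98, sp=0x88
prologue: push r4 -> mem[0x87]=0x97, sp=0x87
body[0] sub  r6, r5, r5 -> r6=0x00
body[1] mov  r3, r2 -> r3=0x7f
body[2] xor  r0, r1, r6 -> r0=0xe8
body[3] mov  r3, #0xe8 -> r3=0xe8
body[4] sub  r6, r3, r5 -> r6=0xcb
body[5] mov  r2, r0 -> r2=0xe8
body[6] add  r4, r0, r5 -> r4=0x05
epilogue: pop r4=0x97, sp=0x88
epilogue: pop r3=0x98, sp=0x89
epilogue: pop r2=0x7f, sp=0x8a
epilogue: pop r0=0x1f, sp=0x8b
r6 is caller-saved -> body value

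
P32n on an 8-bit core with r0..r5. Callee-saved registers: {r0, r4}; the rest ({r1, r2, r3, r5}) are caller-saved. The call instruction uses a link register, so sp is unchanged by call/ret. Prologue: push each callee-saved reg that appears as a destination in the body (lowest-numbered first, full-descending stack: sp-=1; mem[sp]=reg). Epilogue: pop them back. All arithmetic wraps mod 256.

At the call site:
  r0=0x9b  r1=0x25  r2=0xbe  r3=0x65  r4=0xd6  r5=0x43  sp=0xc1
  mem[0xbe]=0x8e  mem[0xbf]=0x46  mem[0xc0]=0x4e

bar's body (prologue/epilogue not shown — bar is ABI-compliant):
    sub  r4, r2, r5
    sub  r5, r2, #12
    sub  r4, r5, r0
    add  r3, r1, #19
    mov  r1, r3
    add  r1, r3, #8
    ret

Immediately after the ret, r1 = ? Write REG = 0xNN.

prologue: push r4 → mem[0xc0]=0xd6, sp=0xc0
body[0] sub  r4, r2, r5 → r4=0x7b
body[1] sub  r5, r2, #12 → r5=0xb2
body[2] sub  r4, r5, r0 → r4=0x17
body[3] add  r3, r1, #19 → r3=0x38
body[4] mov  r1, r3 → r1=0x38
body[5] add  r1, r3, #8 → r1=0x40
epilogue: pop r4=0xd6, sp=0xc1
r1 is caller-saved → body value

REG = 0x40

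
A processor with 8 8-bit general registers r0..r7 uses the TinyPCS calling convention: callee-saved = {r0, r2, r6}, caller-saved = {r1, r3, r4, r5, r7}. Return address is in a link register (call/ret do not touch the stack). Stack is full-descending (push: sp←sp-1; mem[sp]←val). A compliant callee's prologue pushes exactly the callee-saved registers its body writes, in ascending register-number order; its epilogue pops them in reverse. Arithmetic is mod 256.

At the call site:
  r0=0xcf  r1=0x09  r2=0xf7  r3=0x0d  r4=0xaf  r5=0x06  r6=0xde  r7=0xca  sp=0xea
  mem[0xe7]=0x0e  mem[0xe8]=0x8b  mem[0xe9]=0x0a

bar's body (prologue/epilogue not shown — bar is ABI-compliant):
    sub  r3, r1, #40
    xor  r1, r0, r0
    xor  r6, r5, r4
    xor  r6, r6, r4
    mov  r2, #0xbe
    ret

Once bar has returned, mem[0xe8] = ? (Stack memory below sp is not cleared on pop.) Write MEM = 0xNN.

prologue: push r2 → mem[0xe9]=0xf7, sp=0xe9
prologue: push r6 → mem[0xe8]=0xde, sp=0xe8
body[0] sub  r3, r1, #40 → r3=0xe1
body[1] xor  r1, r0, r0 → r1=0x00
body[2] xor  r6, r5, r4 → r6=0xa9
body[3] xor  r6, r6, r4 → r6=0x06
body[4] mov  r2, #0xbe → r2=0xbe
epilogue: pop r6=0xde, sp=0xe9
epilogue: pop r2=0xf7, sp=0xea
prologue pushed ['r2', 'r6'] at ['0xe9', '0xe8']

MEM = 0xde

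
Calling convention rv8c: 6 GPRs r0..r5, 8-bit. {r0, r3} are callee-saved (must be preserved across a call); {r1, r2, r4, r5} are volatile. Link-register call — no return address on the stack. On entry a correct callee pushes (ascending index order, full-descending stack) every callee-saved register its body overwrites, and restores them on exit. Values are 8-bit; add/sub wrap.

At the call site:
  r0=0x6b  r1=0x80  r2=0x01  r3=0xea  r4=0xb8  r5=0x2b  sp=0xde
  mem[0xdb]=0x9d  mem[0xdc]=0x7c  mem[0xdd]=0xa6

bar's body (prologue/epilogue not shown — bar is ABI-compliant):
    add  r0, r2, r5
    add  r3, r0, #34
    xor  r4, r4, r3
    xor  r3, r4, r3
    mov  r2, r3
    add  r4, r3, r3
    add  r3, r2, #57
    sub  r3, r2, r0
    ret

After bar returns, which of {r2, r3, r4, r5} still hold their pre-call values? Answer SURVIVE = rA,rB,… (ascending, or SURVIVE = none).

SURVIVE = r3,r5

prologue: push r0 -> mem[0xdd]=0x6b, sp=0xdd
prologue: push r3 -> mem[0xdc]=0xea, sp=0xdc
body[0] add  r0, r2, r5 -> r0=0x2c
body[1] add  r3, r0, #34 -> r3=0x4e
body[2] xor  r4, r4, r3 -> r4=0xf6
body[3] xor  r3, r4, r3 -> r3=0xb8
body[4] mov  r2, r3 -> r2=0xb8
body[5] add  r4, r3, r3 -> r4=0x70
body[6] add  r3, r2, #57 -> r3=0xf1
body[7] sub  r3, r2, r0 -> r3=0x8c
epilogue: pop r3=0xea, sp=0xdd
epilogue: pop r0=0x6b, sp=0xde
r2: caller-saved, written=True
r3: callee-saved, written=True
r4: caller-saved, written=True
r5: caller-saved, written=False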